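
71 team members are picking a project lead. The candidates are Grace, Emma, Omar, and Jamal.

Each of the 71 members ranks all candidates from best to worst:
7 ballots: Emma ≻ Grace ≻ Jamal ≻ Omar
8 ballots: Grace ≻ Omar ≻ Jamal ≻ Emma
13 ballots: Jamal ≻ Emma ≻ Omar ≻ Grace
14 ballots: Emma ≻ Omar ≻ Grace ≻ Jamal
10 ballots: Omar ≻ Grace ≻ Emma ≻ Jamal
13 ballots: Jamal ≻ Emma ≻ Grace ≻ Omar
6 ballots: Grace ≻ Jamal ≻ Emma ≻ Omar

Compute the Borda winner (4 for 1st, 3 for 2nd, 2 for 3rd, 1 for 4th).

Emma

Grace: 7×3 + 8×4 + 13×1 + 14×2 + 10×3 + 13×2 + 6×4 = 174
Emma: 7×4 + 8×1 + 13×3 + 14×4 + 10×2 + 13×3 + 6×2 = 202
Omar: 7×1 + 8×3 + 13×2 + 14×3 + 10×4 + 13×1 + 6×1 = 158
Jamal: 7×2 + 8×2 + 13×4 + 14×1 + 10×1 + 13×4 + 6×3 = 176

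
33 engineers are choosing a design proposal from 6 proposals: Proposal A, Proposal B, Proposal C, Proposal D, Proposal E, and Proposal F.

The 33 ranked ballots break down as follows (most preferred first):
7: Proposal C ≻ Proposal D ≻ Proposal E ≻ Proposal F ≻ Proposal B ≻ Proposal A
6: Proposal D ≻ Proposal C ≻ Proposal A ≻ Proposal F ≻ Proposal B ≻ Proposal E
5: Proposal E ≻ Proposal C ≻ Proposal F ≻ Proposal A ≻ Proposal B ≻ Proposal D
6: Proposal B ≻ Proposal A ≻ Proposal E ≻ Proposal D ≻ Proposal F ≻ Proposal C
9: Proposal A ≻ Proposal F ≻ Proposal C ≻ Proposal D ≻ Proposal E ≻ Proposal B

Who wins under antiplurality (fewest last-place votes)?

Last-place votes: Proposal A 7, Proposal B 9, Proposal C 6, Proposal D 5, Proposal E 6, Proposal F 0.

Proposal F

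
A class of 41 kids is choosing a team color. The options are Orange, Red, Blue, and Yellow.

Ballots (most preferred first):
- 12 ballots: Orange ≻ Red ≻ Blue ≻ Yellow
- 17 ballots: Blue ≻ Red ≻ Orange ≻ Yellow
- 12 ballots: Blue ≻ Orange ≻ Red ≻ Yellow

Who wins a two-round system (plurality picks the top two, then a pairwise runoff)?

Round 1 first-place votes: Orange 12, Red 0, Blue 29, Yellow 0. Blue and Orange advance.
Runoff: Blue is ranked above Orange on 29 ballots, Orange above Blue on 12.

Blue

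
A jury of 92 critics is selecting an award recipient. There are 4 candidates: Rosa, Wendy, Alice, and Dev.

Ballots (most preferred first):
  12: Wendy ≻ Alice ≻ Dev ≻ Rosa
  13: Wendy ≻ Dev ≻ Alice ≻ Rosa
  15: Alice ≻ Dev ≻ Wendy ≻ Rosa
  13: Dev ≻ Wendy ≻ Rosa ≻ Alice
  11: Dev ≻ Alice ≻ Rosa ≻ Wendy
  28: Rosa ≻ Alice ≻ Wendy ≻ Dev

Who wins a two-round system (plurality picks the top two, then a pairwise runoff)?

Round 1 first-place votes: Rosa 28, Wendy 25, Alice 15, Dev 24. Rosa and Wendy advance.
Runoff: Rosa is ranked above Wendy on 39 ballots, Wendy above Rosa on 53.

Wendy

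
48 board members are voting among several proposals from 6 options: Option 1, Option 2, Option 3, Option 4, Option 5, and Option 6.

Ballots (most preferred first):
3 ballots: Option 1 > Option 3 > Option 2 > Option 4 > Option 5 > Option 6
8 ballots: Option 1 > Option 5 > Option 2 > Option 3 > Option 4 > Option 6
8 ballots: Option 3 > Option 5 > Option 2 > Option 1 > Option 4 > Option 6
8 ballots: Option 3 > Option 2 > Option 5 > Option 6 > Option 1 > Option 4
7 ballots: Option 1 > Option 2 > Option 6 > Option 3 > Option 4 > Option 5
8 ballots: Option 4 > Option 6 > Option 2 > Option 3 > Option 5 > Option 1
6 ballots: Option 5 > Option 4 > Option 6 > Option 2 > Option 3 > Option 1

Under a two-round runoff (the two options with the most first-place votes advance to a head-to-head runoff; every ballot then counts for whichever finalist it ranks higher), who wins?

Option 3

Round 1 first-place votes: Option 1 18, Option 2 0, Option 3 16, Option 4 8, Option 5 6, Option 6 0. Option 1 and Option 3 advance.
Runoff: Option 1 is ranked above Option 3 on 18 ballots, Option 3 above Option 1 on 30.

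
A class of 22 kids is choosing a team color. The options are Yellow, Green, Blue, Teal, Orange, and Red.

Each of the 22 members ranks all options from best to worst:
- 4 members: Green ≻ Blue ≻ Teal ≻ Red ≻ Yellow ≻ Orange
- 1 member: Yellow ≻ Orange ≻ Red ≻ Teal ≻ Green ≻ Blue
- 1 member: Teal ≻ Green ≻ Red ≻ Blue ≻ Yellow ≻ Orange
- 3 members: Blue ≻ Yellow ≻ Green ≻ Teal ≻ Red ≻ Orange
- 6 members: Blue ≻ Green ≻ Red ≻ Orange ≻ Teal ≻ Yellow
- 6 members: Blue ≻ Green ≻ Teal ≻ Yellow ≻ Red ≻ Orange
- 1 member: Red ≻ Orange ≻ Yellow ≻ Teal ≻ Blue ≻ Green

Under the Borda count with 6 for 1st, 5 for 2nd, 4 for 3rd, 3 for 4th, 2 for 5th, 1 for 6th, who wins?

Yellow: 4×2 + 1×6 + 1×2 + 3×5 + 6×1 + 6×3 + 1×4 = 59
Green: 4×6 + 1×2 + 1×5 + 3×4 + 6×5 + 6×5 + 1×1 = 104
Blue: 4×5 + 1×1 + 1×3 + 3×6 + 6×6 + 6×6 + 1×2 = 116
Teal: 4×4 + 1×3 + 1×6 + 3×3 + 6×2 + 6×4 + 1×3 = 73
Orange: 4×1 + 1×5 + 1×1 + 3×1 + 6×3 + 6×1 + 1×5 = 42
Red: 4×3 + 1×4 + 1×4 + 3×2 + 6×4 + 6×2 + 1×6 = 68

Blue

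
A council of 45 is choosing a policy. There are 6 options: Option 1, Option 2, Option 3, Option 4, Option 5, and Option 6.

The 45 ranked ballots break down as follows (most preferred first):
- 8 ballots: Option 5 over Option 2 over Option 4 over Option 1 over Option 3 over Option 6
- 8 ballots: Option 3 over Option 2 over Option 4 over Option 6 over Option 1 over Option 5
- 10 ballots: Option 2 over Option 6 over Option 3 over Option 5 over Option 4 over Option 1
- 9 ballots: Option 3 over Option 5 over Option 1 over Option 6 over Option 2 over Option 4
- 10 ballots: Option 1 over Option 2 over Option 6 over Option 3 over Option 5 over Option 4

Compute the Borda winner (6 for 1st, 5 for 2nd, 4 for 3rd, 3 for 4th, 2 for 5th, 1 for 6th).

Option 2

Option 1: 8×3 + 8×2 + 10×1 + 9×4 + 10×6 = 146
Option 2: 8×5 + 8×5 + 10×6 + 9×2 + 10×5 = 208
Option 3: 8×2 + 8×6 + 10×4 + 9×6 + 10×3 = 188
Option 4: 8×4 + 8×4 + 10×2 + 9×1 + 10×1 = 103
Option 5: 8×6 + 8×1 + 10×3 + 9×5 + 10×2 = 151
Option 6: 8×1 + 8×3 + 10×5 + 9×3 + 10×4 = 149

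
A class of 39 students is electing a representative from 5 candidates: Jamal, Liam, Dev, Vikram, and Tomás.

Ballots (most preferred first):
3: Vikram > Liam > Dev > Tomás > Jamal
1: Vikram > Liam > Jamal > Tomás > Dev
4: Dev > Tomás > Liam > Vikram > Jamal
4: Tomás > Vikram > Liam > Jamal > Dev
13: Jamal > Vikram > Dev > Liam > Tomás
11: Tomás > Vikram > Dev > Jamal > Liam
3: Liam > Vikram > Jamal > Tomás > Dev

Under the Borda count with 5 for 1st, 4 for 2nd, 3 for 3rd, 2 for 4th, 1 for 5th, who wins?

Jamal: 3×1 + 1×3 + 4×1 + 4×2 + 13×5 + 11×2 + 3×3 = 114
Liam: 3×4 + 1×4 + 4×3 + 4×3 + 13×2 + 11×1 + 3×5 = 92
Dev: 3×3 + 1×1 + 4×5 + 4×1 + 13×3 + 11×3 + 3×1 = 109
Vikram: 3×5 + 1×5 + 4×2 + 4×4 + 13×4 + 11×4 + 3×4 = 152
Tomás: 3×2 + 1×2 + 4×4 + 4×5 + 13×1 + 11×5 + 3×2 = 118

Vikram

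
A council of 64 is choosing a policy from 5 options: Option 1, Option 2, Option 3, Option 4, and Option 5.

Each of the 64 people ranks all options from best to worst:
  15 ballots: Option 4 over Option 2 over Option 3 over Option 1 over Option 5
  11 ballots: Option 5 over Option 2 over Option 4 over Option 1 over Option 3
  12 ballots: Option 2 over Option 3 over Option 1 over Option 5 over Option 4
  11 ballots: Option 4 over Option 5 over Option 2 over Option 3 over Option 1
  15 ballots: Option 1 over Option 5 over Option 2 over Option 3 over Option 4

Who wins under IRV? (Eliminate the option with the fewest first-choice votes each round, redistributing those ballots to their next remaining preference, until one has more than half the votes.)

Option 2

Round 1: Option 1 15, Option 2 12, Option 3 0, Option 4 26, Option 5 11. Option 3 eliminated.
Round 2: Option 1 15, Option 2 12, Option 4 26, Option 5 11. Option 5 eliminated.
Round 3: Option 1 15, Option 2 23, Option 4 26. Option 1 eliminated.
Round 4: Option 2 38, Option 4 26. Option 2 has a majority (≥33).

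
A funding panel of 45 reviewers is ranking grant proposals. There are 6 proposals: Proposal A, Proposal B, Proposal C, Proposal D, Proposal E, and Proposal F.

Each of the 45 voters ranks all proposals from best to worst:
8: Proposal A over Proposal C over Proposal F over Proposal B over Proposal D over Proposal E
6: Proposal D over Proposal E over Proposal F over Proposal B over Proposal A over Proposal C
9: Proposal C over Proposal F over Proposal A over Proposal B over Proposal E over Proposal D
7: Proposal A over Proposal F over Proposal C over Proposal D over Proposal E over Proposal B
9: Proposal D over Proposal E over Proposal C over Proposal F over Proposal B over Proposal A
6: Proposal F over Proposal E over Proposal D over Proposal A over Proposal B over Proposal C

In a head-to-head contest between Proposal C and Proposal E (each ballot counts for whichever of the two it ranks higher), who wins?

Proposal C is ranked above Proposal E on 24 ballots; Proposal E above Proposal C on 21.

Proposal C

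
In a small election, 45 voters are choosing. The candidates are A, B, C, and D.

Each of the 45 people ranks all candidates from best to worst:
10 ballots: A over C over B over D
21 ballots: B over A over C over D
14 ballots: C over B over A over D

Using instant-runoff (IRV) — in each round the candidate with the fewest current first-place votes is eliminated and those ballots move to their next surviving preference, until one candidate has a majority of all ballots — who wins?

Round 1: A 10, B 21, C 14, D 0. D eliminated.
Round 2: A 10, B 21, C 14. A eliminated.
Round 3: B 21, C 24. C has a majority (≥23).

C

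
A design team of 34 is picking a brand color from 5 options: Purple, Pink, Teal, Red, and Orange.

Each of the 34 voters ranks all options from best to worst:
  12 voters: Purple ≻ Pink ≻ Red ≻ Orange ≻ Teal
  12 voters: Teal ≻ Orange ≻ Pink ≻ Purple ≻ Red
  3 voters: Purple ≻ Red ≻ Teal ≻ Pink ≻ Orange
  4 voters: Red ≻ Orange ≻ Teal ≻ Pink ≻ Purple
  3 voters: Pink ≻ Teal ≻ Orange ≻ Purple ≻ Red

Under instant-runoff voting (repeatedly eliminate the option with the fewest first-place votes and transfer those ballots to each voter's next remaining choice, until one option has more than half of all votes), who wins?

Teal

Round 1: Purple 15, Pink 3, Teal 12, Red 4, Orange 0. Orange eliminated.
Round 2: Purple 15, Pink 3, Teal 12, Red 4. Pink eliminated.
Round 3: Purple 15, Teal 15, Red 4. Red eliminated.
Round 4: Purple 15, Teal 19. Teal has a majority (≥18).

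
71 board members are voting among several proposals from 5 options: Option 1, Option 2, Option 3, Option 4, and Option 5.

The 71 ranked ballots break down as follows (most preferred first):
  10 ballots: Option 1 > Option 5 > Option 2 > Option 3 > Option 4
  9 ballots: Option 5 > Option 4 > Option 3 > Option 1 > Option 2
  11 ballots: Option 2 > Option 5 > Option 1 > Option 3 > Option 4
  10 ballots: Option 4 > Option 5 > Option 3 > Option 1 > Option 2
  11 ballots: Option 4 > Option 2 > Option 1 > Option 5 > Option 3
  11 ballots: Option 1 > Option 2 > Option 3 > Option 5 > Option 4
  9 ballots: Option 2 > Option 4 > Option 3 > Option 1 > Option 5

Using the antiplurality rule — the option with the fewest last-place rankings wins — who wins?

Last-place votes: Option 1 0, Option 2 19, Option 3 11, Option 4 32, Option 5 9.

Option 1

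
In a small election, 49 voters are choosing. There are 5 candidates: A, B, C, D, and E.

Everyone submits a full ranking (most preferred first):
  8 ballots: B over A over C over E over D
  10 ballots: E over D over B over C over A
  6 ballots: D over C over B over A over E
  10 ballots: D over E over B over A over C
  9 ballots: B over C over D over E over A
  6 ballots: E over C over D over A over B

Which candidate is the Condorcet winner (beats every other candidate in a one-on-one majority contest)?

D vs A: 41–8
D vs B: 32–17
D vs C: 26–23
D vs E: 25–24
D beats every other candidate.

D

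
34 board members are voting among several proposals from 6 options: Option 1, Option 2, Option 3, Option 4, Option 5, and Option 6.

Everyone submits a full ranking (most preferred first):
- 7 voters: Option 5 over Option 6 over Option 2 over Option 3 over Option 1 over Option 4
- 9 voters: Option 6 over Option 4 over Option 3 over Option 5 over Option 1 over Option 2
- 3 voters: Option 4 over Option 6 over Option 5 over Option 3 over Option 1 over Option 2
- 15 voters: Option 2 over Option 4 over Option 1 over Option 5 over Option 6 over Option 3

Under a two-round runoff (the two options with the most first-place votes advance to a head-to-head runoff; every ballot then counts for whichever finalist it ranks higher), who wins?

Option 6

Round 1 first-place votes: Option 1 0, Option 2 15, Option 3 0, Option 4 3, Option 5 7, Option 6 9. Option 2 and Option 6 advance.
Runoff: Option 2 is ranked above Option 6 on 15 ballots, Option 6 above Option 2 on 19.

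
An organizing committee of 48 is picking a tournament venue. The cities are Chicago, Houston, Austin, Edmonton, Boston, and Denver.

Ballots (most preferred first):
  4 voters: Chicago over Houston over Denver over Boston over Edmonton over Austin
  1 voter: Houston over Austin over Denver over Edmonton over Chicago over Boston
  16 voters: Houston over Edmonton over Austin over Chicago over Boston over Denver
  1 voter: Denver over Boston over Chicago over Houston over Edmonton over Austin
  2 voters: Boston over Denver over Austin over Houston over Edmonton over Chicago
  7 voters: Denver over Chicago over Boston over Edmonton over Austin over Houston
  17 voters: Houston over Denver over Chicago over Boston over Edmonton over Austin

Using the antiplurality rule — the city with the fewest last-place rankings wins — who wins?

Last-place votes: Chicago 2, Houston 7, Austin 22, Edmonton 0, Boston 1, Denver 16.

Edmonton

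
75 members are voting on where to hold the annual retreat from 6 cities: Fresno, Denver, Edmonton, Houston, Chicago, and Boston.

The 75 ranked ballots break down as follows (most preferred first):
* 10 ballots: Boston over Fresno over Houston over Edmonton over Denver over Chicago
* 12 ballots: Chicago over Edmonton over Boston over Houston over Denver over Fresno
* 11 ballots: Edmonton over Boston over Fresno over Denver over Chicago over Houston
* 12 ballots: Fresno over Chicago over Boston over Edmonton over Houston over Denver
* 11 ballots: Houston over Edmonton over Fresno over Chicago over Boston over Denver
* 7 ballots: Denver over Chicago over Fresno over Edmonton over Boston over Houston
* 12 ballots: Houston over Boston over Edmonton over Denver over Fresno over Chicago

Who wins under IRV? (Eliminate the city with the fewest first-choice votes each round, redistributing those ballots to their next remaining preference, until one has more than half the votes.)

Round 1: Fresno 12, Denver 7, Edmonton 11, Houston 23, Chicago 12, Boston 10. Denver eliminated.
Round 2: Fresno 12, Edmonton 11, Houston 23, Chicago 19, Boston 10. Boston eliminated.
Round 3: Fresno 22, Edmonton 11, Houston 23, Chicago 19. Edmonton eliminated.
Round 4: Fresno 33, Houston 23, Chicago 19. Chicago eliminated.
Round 5: Fresno 40, Houston 35. Fresno has a majority (≥38).

Fresno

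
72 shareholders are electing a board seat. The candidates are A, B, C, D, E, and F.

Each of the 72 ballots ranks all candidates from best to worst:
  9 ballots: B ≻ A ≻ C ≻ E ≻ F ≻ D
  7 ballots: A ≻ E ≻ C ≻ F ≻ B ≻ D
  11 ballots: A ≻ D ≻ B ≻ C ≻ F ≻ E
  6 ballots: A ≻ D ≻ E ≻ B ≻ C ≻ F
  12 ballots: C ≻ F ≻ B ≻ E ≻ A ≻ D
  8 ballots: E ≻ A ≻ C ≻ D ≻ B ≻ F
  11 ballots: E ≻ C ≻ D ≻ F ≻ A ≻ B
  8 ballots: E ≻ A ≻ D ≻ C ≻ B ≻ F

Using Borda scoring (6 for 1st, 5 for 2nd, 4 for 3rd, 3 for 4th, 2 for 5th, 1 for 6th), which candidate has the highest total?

A: 9×5 + 7×6 + 11×6 + 6×6 + 12×2 + 8×5 + 11×2 + 8×5 = 315
B: 9×6 + 7×2 + 11×4 + 6×3 + 12×4 + 8×2 + 11×1 + 8×2 = 221
C: 9×4 + 7×4 + 11×3 + 6×2 + 12×6 + 8×4 + 11×5 + 8×3 = 292
D: 9×1 + 7×1 + 11×5 + 6×5 + 12×1 + 8×3 + 11×4 + 8×4 = 213
E: 9×3 + 7×5 + 11×1 + 6×4 + 12×3 + 8×6 + 11×6 + 8×6 = 295
F: 9×2 + 7×3 + 11×2 + 6×1 + 12×5 + 8×1 + 11×3 + 8×1 = 176

A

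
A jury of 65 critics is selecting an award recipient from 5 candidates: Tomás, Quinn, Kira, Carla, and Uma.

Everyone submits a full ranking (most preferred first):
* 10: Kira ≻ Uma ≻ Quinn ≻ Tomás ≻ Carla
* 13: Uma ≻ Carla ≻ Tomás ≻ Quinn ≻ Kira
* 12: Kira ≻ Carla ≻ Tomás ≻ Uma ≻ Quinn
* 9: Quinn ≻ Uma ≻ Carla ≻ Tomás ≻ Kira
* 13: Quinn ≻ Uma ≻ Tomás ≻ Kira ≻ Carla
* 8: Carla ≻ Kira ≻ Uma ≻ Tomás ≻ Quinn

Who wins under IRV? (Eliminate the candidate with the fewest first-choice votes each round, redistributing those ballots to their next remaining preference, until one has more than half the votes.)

Round 1: Tomás 0, Quinn 22, Kira 22, Carla 8, Uma 13. Tomás eliminated.
Round 2: Quinn 22, Kira 22, Carla 8, Uma 13. Carla eliminated.
Round 3: Quinn 22, Kira 30, Uma 13. Uma eliminated.
Round 4: Quinn 35, Kira 30. Quinn has a majority (≥33).

Quinn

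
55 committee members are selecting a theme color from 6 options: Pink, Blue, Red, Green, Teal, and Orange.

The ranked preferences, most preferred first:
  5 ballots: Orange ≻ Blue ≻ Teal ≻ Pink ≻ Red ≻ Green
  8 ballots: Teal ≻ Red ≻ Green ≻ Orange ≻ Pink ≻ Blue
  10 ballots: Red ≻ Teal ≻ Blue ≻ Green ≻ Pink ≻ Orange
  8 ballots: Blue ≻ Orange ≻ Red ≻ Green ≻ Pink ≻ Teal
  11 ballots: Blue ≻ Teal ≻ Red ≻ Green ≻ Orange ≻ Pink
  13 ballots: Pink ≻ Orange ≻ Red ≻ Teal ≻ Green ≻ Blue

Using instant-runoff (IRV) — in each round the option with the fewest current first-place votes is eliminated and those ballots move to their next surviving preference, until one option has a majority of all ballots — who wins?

Round 1: Pink 13, Blue 19, Red 10, Green 0, Teal 8, Orange 5. Green eliminated.
Round 2: Pink 13, Blue 19, Red 10, Teal 8, Orange 5. Orange eliminated.
Round 3: Pink 13, Blue 24, Red 10, Teal 8. Teal eliminated.
Round 4: Pink 13, Blue 24, Red 18. Pink eliminated.
Round 5: Blue 24, Red 31. Red has a majority (≥28).

Red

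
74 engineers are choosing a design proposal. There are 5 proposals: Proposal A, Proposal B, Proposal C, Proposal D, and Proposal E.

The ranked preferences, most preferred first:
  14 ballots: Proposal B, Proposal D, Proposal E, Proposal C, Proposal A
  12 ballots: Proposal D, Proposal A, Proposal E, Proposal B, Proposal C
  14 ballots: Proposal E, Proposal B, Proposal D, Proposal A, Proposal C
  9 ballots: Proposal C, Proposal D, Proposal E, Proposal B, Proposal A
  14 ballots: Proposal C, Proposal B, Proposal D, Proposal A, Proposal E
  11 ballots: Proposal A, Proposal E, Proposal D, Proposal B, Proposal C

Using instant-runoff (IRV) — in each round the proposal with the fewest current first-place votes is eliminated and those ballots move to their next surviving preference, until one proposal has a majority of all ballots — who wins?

Proposal E

Round 1: Proposal A 11, Proposal B 14, Proposal C 23, Proposal D 12, Proposal E 14. Proposal A eliminated.
Round 2: Proposal B 14, Proposal C 23, Proposal D 12, Proposal E 25. Proposal D eliminated.
Round 3: Proposal B 14, Proposal C 23, Proposal E 37. Proposal B eliminated.
Round 4: Proposal C 23, Proposal E 51. Proposal E has a majority (≥38).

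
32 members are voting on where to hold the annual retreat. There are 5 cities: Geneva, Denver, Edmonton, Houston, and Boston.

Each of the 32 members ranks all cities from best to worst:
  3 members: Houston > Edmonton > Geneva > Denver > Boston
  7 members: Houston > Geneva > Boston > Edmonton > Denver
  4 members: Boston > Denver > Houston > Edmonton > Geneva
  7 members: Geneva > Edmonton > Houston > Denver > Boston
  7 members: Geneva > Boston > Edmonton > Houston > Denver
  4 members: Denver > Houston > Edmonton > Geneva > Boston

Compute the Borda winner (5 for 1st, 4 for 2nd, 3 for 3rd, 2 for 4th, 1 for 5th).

Geneva: 3×3 + 7×4 + 4×1 + 7×5 + 7×5 + 4×2 = 119
Denver: 3×2 + 7×1 + 4×4 + 7×2 + 7×1 + 4×5 = 70
Edmonton: 3×4 + 7×2 + 4×2 + 7×4 + 7×3 + 4×3 = 95
Houston: 3×5 + 7×5 + 4×3 + 7×3 + 7×2 + 4×4 = 113
Boston: 3×1 + 7×3 + 4×5 + 7×1 + 7×4 + 4×1 = 83

Geneva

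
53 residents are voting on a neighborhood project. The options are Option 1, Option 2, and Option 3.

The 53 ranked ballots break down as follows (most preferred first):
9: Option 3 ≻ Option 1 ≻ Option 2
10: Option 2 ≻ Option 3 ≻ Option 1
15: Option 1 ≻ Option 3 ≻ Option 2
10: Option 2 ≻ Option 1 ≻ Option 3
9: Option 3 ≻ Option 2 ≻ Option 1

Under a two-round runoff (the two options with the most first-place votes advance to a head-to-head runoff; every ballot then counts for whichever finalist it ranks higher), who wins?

Option 3

Round 1 first-place votes: Option 1 15, Option 2 20, Option 3 18. Option 2 and Option 3 advance.
Runoff: Option 2 is ranked above Option 3 on 20 ballots, Option 3 above Option 2 on 33.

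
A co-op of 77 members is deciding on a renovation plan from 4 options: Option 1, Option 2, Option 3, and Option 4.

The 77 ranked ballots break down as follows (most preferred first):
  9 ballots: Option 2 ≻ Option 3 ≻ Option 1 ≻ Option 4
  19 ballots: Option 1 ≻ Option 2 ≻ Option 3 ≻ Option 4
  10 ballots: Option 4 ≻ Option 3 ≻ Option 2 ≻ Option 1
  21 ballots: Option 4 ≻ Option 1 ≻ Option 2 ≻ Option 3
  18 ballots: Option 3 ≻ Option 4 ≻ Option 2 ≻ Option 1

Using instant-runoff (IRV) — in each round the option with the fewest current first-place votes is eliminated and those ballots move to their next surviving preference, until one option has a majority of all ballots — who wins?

Round 1: Option 1 19, Option 2 9, Option 3 18, Option 4 31. Option 2 eliminated.
Round 2: Option 1 19, Option 3 27, Option 4 31. Option 1 eliminated.
Round 3: Option 3 46, Option 4 31. Option 3 has a majority (≥39).

Option 3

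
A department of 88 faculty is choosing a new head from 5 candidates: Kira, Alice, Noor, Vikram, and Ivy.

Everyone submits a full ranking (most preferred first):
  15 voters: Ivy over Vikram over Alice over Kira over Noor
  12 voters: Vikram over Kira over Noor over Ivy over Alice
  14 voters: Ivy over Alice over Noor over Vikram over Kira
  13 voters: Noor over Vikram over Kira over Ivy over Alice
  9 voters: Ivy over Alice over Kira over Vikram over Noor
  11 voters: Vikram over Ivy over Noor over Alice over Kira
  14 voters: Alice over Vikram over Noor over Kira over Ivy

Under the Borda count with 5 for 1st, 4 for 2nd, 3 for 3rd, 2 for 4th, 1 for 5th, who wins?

Vikram

Kira: 15×2 + 12×4 + 14×1 + 13×3 + 9×3 + 11×1 + 14×2 = 197
Alice: 15×3 + 12×1 + 14×4 + 13×1 + 9×4 + 11×2 + 14×5 = 254
Noor: 15×1 + 12×3 + 14×3 + 13×5 + 9×1 + 11×3 + 14×3 = 242
Vikram: 15×4 + 12×5 + 14×2 + 13×4 + 9×2 + 11×5 + 14×4 = 329
Ivy: 15×5 + 12×2 + 14×5 + 13×2 + 9×5 + 11×4 + 14×1 = 298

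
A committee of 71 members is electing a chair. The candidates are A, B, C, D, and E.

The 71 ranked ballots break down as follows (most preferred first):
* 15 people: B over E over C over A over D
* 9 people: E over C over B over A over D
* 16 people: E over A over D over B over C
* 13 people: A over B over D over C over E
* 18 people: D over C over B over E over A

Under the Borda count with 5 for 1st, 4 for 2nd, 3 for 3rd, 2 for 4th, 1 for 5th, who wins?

B

A: 15×2 + 9×2 + 16×4 + 13×5 + 18×1 = 195
B: 15×5 + 9×3 + 16×2 + 13×4 + 18×3 = 240
C: 15×3 + 9×4 + 16×1 + 13×2 + 18×4 = 195
D: 15×1 + 9×1 + 16×3 + 13×3 + 18×5 = 201
E: 15×4 + 9×5 + 16×5 + 13×1 + 18×2 = 234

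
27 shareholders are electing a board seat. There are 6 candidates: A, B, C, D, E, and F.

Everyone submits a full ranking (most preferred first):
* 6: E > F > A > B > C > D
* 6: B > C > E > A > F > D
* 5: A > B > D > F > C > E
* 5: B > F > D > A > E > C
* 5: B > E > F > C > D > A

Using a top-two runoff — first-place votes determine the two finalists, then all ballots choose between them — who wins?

Round 1 first-place votes: A 5, B 16, C 0, D 0, E 6, F 0. B and E advance.
Runoff: B is ranked above E on 21 ballots, E above B on 6.

B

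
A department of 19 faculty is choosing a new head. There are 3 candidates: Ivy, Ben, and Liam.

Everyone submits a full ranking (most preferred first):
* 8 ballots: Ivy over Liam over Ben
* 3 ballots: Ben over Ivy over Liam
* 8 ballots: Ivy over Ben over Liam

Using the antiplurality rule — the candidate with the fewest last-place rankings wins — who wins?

Last-place votes: Ivy 0, Ben 8, Liam 11.

Ivy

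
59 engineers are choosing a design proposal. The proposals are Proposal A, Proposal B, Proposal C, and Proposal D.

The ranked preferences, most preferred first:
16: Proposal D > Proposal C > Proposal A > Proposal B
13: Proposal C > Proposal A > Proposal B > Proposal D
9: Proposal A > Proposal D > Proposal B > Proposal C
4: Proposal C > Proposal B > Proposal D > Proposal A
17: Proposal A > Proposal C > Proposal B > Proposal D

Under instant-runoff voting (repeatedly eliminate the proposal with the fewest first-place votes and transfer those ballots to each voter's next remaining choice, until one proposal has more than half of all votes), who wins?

Round 1: Proposal A 26, Proposal B 0, Proposal C 17, Proposal D 16. Proposal B eliminated.
Round 2: Proposal A 26, Proposal C 17, Proposal D 16. Proposal D eliminated.
Round 3: Proposal A 26, Proposal C 33. Proposal C has a majority (≥30).

Proposal C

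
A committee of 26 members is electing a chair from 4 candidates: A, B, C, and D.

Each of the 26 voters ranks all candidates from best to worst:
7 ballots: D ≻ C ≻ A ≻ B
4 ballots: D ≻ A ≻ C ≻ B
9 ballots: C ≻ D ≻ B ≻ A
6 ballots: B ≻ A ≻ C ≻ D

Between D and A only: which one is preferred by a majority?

D is ranked above A on 20 ballots; A above D on 6.

D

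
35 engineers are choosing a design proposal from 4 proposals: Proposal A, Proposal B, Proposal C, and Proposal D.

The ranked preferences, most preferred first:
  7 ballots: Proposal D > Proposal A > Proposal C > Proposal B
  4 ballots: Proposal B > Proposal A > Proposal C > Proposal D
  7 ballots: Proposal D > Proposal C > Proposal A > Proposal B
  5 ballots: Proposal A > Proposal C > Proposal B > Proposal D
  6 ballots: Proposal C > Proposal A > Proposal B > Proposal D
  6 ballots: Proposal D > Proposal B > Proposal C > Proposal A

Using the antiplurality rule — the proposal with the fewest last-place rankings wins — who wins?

Proposal C

Last-place votes: Proposal A 6, Proposal B 14, Proposal C 0, Proposal D 15.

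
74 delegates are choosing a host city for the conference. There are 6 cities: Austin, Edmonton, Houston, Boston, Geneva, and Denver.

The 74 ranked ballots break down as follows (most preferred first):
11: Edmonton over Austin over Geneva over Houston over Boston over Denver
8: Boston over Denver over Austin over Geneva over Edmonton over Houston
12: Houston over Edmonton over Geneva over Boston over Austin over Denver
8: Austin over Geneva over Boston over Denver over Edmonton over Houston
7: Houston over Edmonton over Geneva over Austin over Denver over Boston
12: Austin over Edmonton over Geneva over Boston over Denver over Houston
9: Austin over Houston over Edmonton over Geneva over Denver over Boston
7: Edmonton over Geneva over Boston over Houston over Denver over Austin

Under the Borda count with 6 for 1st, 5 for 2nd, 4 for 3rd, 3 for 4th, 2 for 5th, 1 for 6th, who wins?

Austin: 11×5 + 8×4 + 12×2 + 8×6 + 7×3 + 12×6 + 9×6 + 7×1 = 313
Edmonton: 11×6 + 8×2 + 12×5 + 8×2 + 7×5 + 12×5 + 9×4 + 7×6 = 331
Houston: 11×3 + 8×1 + 12×6 + 8×1 + 7×6 + 12×1 + 9×5 + 7×3 = 241
Boston: 11×2 + 8×6 + 12×3 + 8×4 + 7×1 + 12×3 + 9×1 + 7×4 = 218
Geneva: 11×4 + 8×3 + 12×4 + 8×5 + 7×4 + 12×4 + 9×3 + 7×5 = 294
Denver: 11×1 + 8×5 + 12×1 + 8×3 + 7×2 + 12×2 + 9×2 + 7×2 = 157

Edmonton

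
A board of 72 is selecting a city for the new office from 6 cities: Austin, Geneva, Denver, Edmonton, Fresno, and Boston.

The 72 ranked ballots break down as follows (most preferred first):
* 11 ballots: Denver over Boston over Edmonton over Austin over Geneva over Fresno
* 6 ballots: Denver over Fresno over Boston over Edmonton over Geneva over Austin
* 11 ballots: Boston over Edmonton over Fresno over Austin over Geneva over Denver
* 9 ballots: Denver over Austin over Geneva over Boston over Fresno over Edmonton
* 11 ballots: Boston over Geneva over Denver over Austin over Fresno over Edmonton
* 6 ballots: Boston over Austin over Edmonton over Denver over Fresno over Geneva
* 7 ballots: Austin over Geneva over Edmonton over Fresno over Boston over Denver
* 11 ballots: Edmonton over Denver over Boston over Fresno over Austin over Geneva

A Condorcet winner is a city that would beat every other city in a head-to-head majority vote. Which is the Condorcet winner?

Denver

Denver vs Austin: 48–24
Denver vs Geneva: 43–29
Denver vs Edmonton: 37–35
Denver vs Fresno: 54–18
Denver vs Boston: 37–35
Denver beats every other city.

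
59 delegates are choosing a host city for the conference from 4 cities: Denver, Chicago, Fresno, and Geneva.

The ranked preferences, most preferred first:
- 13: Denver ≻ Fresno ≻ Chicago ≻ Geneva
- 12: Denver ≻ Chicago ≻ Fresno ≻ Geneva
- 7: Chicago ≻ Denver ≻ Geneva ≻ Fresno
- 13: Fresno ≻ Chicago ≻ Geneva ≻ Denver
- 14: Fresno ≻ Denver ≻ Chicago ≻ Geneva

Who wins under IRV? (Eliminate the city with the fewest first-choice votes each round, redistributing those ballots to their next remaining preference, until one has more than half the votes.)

Denver

Round 1: Denver 25, Chicago 7, Fresno 27, Geneva 0. Geneva eliminated.
Round 2: Denver 25, Chicago 7, Fresno 27. Chicago eliminated.
Round 3: Denver 32, Fresno 27. Denver has a majority (≥30).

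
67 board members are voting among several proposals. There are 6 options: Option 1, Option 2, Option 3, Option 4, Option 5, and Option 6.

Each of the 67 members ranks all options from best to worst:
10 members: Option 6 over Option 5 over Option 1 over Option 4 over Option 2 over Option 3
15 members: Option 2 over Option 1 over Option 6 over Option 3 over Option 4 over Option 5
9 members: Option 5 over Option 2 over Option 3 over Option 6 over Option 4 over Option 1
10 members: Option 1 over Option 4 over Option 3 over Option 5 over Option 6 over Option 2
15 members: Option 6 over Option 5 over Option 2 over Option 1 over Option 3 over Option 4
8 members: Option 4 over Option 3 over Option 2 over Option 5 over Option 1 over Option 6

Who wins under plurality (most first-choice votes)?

First-place votes: Option 1 10, Option 2 15, Option 3 0, Option 4 8, Option 5 9, Option 6 25.

Option 6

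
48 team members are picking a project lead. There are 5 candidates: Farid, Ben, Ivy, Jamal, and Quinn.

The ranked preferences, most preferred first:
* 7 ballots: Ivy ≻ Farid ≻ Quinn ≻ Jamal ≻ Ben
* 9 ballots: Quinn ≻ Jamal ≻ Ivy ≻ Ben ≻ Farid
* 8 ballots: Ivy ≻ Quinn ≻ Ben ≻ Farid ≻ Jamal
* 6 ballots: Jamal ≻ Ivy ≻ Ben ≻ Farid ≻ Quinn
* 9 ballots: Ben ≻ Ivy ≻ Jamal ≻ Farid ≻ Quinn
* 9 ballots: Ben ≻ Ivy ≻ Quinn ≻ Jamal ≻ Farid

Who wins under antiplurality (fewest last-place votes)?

Last-place votes: Farid 18, Ben 7, Ivy 0, Jamal 8, Quinn 15.

Ivy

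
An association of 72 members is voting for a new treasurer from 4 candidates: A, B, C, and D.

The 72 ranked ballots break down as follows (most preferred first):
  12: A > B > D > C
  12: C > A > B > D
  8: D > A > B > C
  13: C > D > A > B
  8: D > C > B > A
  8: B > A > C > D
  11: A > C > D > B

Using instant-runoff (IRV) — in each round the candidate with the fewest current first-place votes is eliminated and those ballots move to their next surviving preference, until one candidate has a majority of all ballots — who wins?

A

Round 1: A 23, B 8, C 25, D 16. B eliminated.
Round 2: A 31, C 25, D 16. D eliminated.
Round 3: A 39, C 33. A has a majority (≥37).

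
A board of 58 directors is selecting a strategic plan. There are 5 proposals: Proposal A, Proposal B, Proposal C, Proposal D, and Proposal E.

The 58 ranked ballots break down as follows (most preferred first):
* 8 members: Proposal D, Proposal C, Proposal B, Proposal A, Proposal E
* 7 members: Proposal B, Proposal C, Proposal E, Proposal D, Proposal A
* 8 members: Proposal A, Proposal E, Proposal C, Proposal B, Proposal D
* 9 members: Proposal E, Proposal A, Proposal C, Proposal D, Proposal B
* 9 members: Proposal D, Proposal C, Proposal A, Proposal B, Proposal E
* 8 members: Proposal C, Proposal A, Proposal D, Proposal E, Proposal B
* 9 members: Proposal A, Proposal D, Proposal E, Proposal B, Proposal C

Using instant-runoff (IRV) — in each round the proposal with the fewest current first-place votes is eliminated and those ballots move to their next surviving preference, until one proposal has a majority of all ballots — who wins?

Round 1: Proposal A 17, Proposal B 7, Proposal C 8, Proposal D 17, Proposal E 9. Proposal B eliminated.
Round 2: Proposal A 17, Proposal C 15, Proposal D 17, Proposal E 9. Proposal E eliminated.
Round 3: Proposal A 26, Proposal C 15, Proposal D 17. Proposal C eliminated.
Round 4: Proposal A 34, Proposal D 24. Proposal A has a majority (≥30).

Proposal A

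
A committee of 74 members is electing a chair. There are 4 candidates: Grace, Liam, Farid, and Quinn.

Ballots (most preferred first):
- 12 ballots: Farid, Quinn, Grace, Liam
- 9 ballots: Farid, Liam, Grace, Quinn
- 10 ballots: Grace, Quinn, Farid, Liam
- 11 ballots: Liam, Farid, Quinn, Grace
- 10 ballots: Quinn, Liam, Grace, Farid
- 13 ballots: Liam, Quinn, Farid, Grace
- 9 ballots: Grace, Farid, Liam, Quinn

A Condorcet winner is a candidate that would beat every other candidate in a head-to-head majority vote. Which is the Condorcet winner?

Farid vs Grace: 45–29
Farid vs Liam: 40–34
Farid vs Quinn: 41–33
Farid beats every other candidate.

Farid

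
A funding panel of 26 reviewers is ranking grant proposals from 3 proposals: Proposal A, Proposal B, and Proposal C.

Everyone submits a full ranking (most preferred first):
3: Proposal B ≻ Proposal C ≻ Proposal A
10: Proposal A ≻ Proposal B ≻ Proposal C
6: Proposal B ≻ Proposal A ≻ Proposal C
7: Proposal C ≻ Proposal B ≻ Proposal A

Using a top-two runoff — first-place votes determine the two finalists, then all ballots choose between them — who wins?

Round 1 first-place votes: Proposal A 10, Proposal B 9, Proposal C 7. Proposal A and Proposal B advance.
Runoff: Proposal A is ranked above Proposal B on 10 ballots, Proposal B above Proposal A on 16.

Proposal B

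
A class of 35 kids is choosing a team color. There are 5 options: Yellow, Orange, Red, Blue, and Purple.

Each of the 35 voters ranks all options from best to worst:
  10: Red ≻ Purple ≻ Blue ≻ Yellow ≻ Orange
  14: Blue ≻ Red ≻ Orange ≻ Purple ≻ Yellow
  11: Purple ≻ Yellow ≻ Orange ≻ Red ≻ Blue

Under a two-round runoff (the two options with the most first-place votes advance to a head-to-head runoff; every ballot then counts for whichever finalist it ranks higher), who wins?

Purple

Round 1 first-place votes: Yellow 0, Orange 0, Red 10, Blue 14, Purple 11. Blue and Purple advance.
Runoff: Blue is ranked above Purple on 14 ballots, Purple above Blue on 21.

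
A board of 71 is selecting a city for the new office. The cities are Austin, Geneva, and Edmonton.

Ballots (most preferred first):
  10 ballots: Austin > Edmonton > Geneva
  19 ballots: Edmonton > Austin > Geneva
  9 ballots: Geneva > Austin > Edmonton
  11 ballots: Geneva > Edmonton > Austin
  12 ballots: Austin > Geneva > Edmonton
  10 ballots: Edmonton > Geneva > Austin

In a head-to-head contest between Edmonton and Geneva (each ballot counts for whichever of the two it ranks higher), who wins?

Edmonton is ranked above Geneva on 39 ballots; Geneva above Edmonton on 32.

Edmonton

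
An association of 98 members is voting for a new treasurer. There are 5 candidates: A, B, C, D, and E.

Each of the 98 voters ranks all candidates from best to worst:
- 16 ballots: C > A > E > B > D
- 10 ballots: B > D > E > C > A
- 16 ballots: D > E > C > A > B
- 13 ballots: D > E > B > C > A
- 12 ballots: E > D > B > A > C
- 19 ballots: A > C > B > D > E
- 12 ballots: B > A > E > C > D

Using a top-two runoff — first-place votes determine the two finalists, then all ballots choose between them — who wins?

Round 1 first-place votes: A 19, B 22, C 16, D 29, E 12. D and B advance.
Runoff: D is ranked above B on 41 ballots, B above D on 57.

B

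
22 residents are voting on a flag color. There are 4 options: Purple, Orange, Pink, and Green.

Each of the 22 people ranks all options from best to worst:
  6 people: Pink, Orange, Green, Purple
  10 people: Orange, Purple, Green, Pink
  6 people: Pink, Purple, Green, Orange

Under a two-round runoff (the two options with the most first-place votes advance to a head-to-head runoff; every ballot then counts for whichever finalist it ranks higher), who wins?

Round 1 first-place votes: Purple 0, Orange 10, Pink 12, Green 0. Pink and Orange advance.
Runoff: Pink is ranked above Orange on 12 ballots, Orange above Pink on 10.

Pink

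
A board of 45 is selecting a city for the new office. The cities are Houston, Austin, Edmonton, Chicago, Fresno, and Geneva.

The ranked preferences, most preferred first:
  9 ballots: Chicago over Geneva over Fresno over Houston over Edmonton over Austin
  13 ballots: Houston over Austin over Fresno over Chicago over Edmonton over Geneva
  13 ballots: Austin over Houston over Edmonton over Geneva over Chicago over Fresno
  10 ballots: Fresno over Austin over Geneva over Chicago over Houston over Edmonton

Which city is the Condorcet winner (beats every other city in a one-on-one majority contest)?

Austin

Austin vs Houston: 23–22
Austin vs Edmonton: 36–9
Austin vs Chicago: 36–9
Austin vs Fresno: 26–19
Austin vs Geneva: 36–9
Austin beats every other city.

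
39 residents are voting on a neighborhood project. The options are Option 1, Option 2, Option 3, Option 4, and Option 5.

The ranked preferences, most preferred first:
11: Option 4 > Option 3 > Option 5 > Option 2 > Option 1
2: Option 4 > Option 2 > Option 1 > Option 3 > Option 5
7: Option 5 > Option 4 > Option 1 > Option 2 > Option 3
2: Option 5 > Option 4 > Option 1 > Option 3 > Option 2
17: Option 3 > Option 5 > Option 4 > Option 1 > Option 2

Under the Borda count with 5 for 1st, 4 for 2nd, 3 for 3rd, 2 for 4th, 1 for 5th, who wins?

Option 1: 11×1 + 2×3 + 7×3 + 2×3 + 17×2 = 78
Option 2: 11×2 + 2×4 + 7×2 + 2×1 + 17×1 = 63
Option 3: 11×4 + 2×2 + 7×1 + 2×2 + 17×5 = 144
Option 4: 11×5 + 2×5 + 7×4 + 2×4 + 17×3 = 152
Option 5: 11×3 + 2×1 + 7×5 + 2×5 + 17×4 = 148

Option 4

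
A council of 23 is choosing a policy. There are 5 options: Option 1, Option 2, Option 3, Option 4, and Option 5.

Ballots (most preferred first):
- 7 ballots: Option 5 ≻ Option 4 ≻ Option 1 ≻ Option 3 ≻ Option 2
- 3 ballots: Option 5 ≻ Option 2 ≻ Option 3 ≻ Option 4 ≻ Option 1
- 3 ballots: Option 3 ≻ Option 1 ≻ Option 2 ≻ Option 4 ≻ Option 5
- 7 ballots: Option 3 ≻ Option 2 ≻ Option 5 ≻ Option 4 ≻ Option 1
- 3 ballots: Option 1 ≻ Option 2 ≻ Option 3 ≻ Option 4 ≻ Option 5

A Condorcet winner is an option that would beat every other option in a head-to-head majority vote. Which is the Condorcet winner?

Option 3 vs Option 1: 13–10
Option 3 vs Option 2: 17–6
Option 3 vs Option 4: 16–7
Option 3 vs Option 5: 13–10
Option 3 beats every other option.

Option 3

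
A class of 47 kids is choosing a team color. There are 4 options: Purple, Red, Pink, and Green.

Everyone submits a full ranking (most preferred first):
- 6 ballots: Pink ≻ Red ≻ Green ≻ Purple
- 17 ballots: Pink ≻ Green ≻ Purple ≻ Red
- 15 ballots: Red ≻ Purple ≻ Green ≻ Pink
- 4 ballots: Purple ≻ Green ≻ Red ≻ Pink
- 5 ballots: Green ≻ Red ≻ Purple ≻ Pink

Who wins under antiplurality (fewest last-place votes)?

Green

Last-place votes: Purple 6, Red 17, Pink 24, Green 0.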